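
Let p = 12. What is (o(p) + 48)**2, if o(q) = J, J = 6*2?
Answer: 3600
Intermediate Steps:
J = 12
o(q) = 12
(o(p) + 48)**2 = (12 + 48)**2 = 60**2 = 3600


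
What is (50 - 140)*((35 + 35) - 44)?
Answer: -2340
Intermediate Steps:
(50 - 140)*((35 + 35) - 44) = -90*(70 - 44) = -90*26 = -2340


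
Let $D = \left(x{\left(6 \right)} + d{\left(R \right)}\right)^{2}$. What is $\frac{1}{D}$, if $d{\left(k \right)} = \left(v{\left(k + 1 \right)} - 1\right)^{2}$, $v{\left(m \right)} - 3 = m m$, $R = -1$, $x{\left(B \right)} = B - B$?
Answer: $\frac{1}{16} \approx 0.0625$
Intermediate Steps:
$x{\left(B \right)} = 0$
$v{\left(m \right)} = 3 + m^{2}$ ($v{\left(m \right)} = 3 + m m = 3 + m^{2}$)
$d{\left(k \right)} = \left(2 + \left(1 + k\right)^{2}\right)^{2}$ ($d{\left(k \right)} = \left(\left(3 + \left(k + 1\right)^{2}\right) - 1\right)^{2} = \left(\left(3 + \left(1 + k\right)^{2}\right) - 1\right)^{2} = \left(2 + \left(1 + k\right)^{2}\right)^{2}$)
$D = 16$ ($D = \left(0 + \left(2 + \left(1 - 1\right)^{2}\right)^{2}\right)^{2} = \left(0 + \left(2 + 0^{2}\right)^{2}\right)^{2} = \left(0 + \left(2 + 0\right)^{2}\right)^{2} = \left(0 + 2^{2}\right)^{2} = \left(0 + 4\right)^{2} = 4^{2} = 16$)
$\frac{1}{D} = \frac{1}{16}$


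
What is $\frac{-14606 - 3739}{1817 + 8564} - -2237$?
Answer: $\frac{23203952}{10381} \approx 2235.2$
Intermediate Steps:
$\frac{-14606 - 3739}{1817 + 8564} - -2237 = - \frac{18345}{10381} + 2237 = \frac{23203952}{10381}$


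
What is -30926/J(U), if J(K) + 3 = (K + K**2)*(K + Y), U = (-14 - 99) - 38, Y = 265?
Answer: -4418/368871 ≈ -0.011977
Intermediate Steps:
U = -151 (U = -113 - 38 = -151)
J(K) = -3 + (265 + K)*(K + K**2) (J(K) = -3 + (K + K**2)*(K + 265) = -3 + (K + K**2)*(265 + K) = -3 + (265 + K)*(K + K**2))
-30926/J(U) = -30926/(-3 + (-151)**3 + 265*(-151) + 266*(-151)**2) = -30926/(-3 - 3442951 - 40015 + 266*22801) = -30926/(-3 - 3442951 - 40015 + 6065066) = -30926/2582097 = -30926*1/2582097 = -4418/368871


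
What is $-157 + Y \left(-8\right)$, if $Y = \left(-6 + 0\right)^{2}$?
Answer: $-445$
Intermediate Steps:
$Y = 36$ ($Y = \left(-6\right)^{2} = 36$)
$-157 + Y \left(-8\right) = -157 + 36 \left(-8\right) = -157 - 288 = -445$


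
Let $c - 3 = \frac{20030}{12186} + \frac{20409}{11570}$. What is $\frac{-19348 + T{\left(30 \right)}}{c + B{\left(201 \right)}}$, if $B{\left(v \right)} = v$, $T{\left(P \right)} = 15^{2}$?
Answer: $- \frac{1348095199230}{14621411627} \approx -92.2$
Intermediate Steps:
$T{\left(P \right)} = 225$
$c = \frac{451713617}{70496010}$ ($c = 3 + \left(\frac{20030}{12186} + \frac{20409}{11570}\right) = 3 + \left(20030 \cdot \frac{1}{12186} + 20409 \cdot \frac{1}{11570}\right) = 3 + \left(\frac{10015}{6093} + \frac{20409}{11570}\right) = 3 + \frac{240225587}{70496010} = \frac{451713617}{70496010} \approx 6.4076$)
$\frac{-19348 + T{\left(30 \right)}}{c + B{\left(201 \right)}} = \frac{-19348 + 225}{\frac{451713617}{70496010} + 201} = - \frac{19123}{\frac{14621411627}{70496010}} = \left(-19123\right) \frac{70496010}{14621411627} = - \frac{1348095199230}{14621411627}$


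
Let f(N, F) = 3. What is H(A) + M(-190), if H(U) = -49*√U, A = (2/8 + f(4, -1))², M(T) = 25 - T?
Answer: 223/4 ≈ 55.750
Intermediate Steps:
A = 169/16 (A = (2/8 + 3)² = (2*(⅛) + 3)² = (¼ + 3)² = (13/4)² = 169/16 ≈ 10.563)
H(A) + M(-190) = -49*√(169/16) + (25 - 1*(-190)) = -49*13/4 + (25 + 190) = -637/4 + 215 = 223/4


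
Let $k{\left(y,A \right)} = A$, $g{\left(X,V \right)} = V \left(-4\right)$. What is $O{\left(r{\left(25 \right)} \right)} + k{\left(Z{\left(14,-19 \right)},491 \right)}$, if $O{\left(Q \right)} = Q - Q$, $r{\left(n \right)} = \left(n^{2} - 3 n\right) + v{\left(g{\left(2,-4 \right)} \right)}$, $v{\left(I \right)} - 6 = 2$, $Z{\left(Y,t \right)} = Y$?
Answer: $491$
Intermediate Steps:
$g{\left(X,V \right)} = - 4 V$
$v{\left(I \right)} = 8$ ($v{\left(I \right)} = 6 + 2 = 8$)
$r{\left(n \right)} = 8 + n^{2} - 3 n$ ($r{\left(n \right)} = \left(n^{2} - 3 n\right) + 8 = 8 + n^{2} - 3 n$)
$O{\left(Q \right)} = 0$
$O{\left(r{\left(25 \right)} \right)} + k{\left(Z{\left(14,-19 \right)},491 \right)} = 0 + 491 = 491$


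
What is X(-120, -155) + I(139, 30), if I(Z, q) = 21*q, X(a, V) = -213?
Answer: 417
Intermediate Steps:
X(-120, -155) + I(139, 30) = -213 + 21*30 = -213 + 630 = 417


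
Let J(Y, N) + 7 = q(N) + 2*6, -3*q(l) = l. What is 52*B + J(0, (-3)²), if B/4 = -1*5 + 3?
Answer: -414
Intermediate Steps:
q(l) = -l/3
B = -8 (B = 4*(-1*5 + 3) = 4*(-5 + 3) = 4*(-2) = -8)
J(Y, N) = 5 - N/3 (J(Y, N) = -7 + (-N/3 + 2*6) = -7 + (-N/3 + 12) = -7 + (12 - N/3) = 5 - N/3)
52*B + J(0, (-3)²) = 52*(-8) + (5 - ⅓*(-3)²) = -416 + (5 - ⅓*9) = -416 + (5 - 3) = -416 + 2 = -414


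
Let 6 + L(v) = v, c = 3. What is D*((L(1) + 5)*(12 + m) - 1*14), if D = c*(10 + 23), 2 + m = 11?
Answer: -1386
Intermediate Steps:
L(v) = -6 + v
m = 9 (m = -2 + 11 = 9)
D = 99 (D = 3*(10 + 23) = 3*33 = 99)
D*((L(1) + 5)*(12 + m) - 1*14) = 99*(((-6 + 1) + 5)*(12 + 9) - 1*14) = 99*((-5 + 5)*21 - 14) = 99*(0*21 - 14) = 99*(0 - 14) = 99*(-14) = -1386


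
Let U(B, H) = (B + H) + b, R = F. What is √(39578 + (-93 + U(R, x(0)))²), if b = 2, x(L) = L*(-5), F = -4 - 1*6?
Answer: 3*√5531 ≈ 223.11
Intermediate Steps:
F = -10 (F = -4 - 6 = -10)
R = -10
x(L) = -5*L
U(B, H) = 2 + B + H (U(B, H) = (B + H) + 2 = 2 + B + H)
√(39578 + (-93 + U(R, x(0)))²) = √(39578 + (-93 + (2 - 10 - 5*0))²) = √(39578 + (-93 + (2 - 10 + 0))²) = √(39578 + (-93 - 8)²) = √(39578 + (-101)²) = √(39578 + 10201) = √49779 = 3*√5531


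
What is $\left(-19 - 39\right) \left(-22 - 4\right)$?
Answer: $1508$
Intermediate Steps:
$\left(-19 - 39\right) \left(-22 - 4\right) = \left(-58\right) \left(-26\right) = 1508$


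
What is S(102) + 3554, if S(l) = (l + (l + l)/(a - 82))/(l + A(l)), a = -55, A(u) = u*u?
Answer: 50150629/14111 ≈ 3554.0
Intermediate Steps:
A(u) = u²
S(l) = 135*l/(137*(l + l²)) (S(l) = (l + (l + l)/(-55 - 82))/(l + l²) = (l + (2*l)/(-137))/(l + l²) = (l + (2*l)*(-1/137))/(l + l²) = (l - 2*l/137)/(l + l²) = (135*l/137)/(l + l²) = 135*l/(137*(l + l²)))
S(102) + 3554 = 135/(137*(1 + 102)) + 3554 = (135/137)/103 + 3554 = (135/137)*(1/103) + 3554 = 135/14111 + 3554 = 50150629/14111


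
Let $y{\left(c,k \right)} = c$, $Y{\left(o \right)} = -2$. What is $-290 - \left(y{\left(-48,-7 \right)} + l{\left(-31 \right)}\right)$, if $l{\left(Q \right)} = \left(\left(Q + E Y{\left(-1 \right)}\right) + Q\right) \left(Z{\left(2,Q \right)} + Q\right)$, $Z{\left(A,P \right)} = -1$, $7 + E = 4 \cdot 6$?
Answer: $-3314$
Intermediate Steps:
$E = 17$ ($E = -7 + 4 \cdot 6 = -7 + 24 = 17$)
$l{\left(Q \right)} = \left(-1 + Q\right) \left(-34 + 2 Q\right)$ ($l{\left(Q \right)} = \left(\left(Q + 17 \left(-2\right)\right) + Q\right) \left(-1 + Q\right) = \left(\left(Q - 34\right) + Q\right) \left(-1 + Q\right) = \left(\left(-34 + Q\right) + Q\right) \left(-1 + Q\right) = \left(-34 + 2 Q\right) \left(-1 + Q\right) = \left(-1 + Q\right) \left(-34 + 2 Q\right)$)
$-290 - \left(y{\left(-48,-7 \right)} + l{\left(-31 \right)}\right) = -290 - \left(-48 + \left(34 - -1116 + 2 \left(-31\right)^{2}\right)\right) = -290 - \left(-48 + \left(34 + 1116 + 2 \cdot 961\right)\right) = -290 - \left(-48 + \left(34 + 1116 + 1922\right)\right) = -290 - \left(-48 + 3072\right) = -290 - 3024 = -3314$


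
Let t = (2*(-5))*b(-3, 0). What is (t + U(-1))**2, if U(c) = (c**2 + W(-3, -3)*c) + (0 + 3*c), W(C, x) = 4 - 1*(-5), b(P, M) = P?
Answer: 361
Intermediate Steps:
W(C, x) = 9 (W(C, x) = 4 + 5 = 9)
t = 30 (t = (2*(-5))*(-3) = -10*(-3) = 30)
U(c) = c**2 + 12*c (U(c) = (c**2 + 9*c) + (0 + 3*c) = (c**2 + 9*c) + 3*c = c**2 + 12*c)
(t + U(-1))**2 = (30 - (12 - 1))**2 = (30 - 1*11)**2 = (30 - 11)**2 = 19**2 = 361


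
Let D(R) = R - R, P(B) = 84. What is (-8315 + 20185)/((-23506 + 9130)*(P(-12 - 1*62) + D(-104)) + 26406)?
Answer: -5935/590589 ≈ -0.010049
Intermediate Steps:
D(R) = 0
(-8315 + 20185)/((-23506 + 9130)*(P(-12 - 1*62) + D(-104)) + 26406) = (-8315 + 20185)/((-23506 + 9130)*(84 + 0) + 26406) = 11870/(-14376*84 + 26406) = 11870/(-1207584 + 26406) = 11870/(-1181178) = 11870*(-1/1181178) = -5935/590589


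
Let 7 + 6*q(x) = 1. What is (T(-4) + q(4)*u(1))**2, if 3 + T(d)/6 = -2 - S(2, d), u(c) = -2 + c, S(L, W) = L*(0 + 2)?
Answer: 2809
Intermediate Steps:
q(x) = -1 (q(x) = -7/6 + (1/6)*1 = -7/6 + 1/6 = -1)
S(L, W) = 2*L (S(L, W) = L*2 = 2*L)
T(d) = -54 (T(d) = -18 + 6*(-2 - 2*2) = -18 + 6*(-2 - 1*4) = -18 + 6*(-2 - 4) = -18 + 6*(-6) = -18 - 36 = -54)
(T(-4) + q(4)*u(1))**2 = (-54 - (-2 + 1))**2 = (-54 - 1*(-1))**2 = (-54 + 1)**2 = (-53)**2 = 2809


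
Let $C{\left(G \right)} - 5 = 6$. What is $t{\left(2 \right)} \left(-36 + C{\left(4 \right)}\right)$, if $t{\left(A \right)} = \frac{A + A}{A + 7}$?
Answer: $- \frac{100}{9} \approx -11.111$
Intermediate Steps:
$t{\left(A \right)} = \frac{2 A}{7 + A}$
$C{\left(G \right)} = 11$ ($C{\left(G \right)} = 5 + 6 = 11$)
$t{\left(2 \right)} \left(-36 + C{\left(4 \right)}\right) = 2 \cdot 2 \frac{1}{7 + 2} \left(-36 + 11\right) = 2 \cdot 2 \cdot \frac{1}{9} \left(-25\right) = \frac{4}{9} \left(-25\right) = - \frac{100}{9}$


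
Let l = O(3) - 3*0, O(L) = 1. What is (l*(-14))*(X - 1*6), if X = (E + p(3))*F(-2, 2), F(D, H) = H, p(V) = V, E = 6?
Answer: -168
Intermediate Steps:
l = 1 (l = 1 - 3*0 = 1 + 0 = 1)
X = 18 (X = (6 + 3)*2 = 9*2 = 18)
(l*(-14))*(X - 1*6) = (1*(-14))*(18 - 1*6) = -14*(18 - 6) = -14*12 = -168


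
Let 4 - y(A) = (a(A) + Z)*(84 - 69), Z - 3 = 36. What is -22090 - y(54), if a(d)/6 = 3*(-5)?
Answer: -22859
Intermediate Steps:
Z = 39 (Z = 3 + 36 = 39)
a(d) = -90 (a(d) = 6*(3*(-5)) = 6*(-15) = -90)
y(A) = 769 (y(A) = 4 - (-90 + 39)*(84 - 69) = 4 - (-51)*15 = 4 - 1*(-765) = 4 + 765 = 769)
-22090 - y(54) = -22090 - 1*769 = -22090 - 769 = -22859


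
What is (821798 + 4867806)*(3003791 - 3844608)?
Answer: -4783915766468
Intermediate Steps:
(821798 + 4867806)*(3003791 - 3844608) = 5689604*(-840817) = -4783915766468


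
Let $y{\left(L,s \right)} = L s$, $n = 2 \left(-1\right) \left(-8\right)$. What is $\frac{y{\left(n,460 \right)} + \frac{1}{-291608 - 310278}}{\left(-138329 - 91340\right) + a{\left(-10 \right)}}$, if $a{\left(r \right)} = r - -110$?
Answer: $- \frac{4429880959}{138174367134} \approx -0.03206$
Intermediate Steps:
$n = 16$ ($n = \left(-2\right) \left(-8\right) = 16$)
$a{\left(r \right)} = 110 + r$ ($a{\left(r \right)} = r + 110 = 110 + r$)
$\frac{y{\left(n,460 \right)} + \frac{1}{-291608 - 310278}}{\left(-138329 - 91340\right) + a{\left(-10 \right)}} = \frac{16 \cdot 460 + \frac{1}{-291608 - 310278}}{\left(-138329 - 91340\right) + \left(110 - 10\right)} = \frac{7360 + \frac{1}{-601886}}{-229669 + 100} = \frac{7360 - \frac{1}{601886}}{-229569} = \frac{4429880959}{601886} \left(- \frac{1}{229569}\right) = - \frac{4429880959}{138174367134}$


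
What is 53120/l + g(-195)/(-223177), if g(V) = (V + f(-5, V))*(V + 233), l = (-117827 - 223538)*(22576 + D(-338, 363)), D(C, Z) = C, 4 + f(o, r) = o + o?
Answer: 89967238590/2528653659197 ≈ 0.035579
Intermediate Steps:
f(o, r) = -4 + 2*o (f(o, r) = -4 + (o + o) = -4 + 2*o)
l = -7591274870 (l = (-117827 - 223538)*(22576 - 338) = -341365*22238 = -7591274870)
g(V) = (-14 + V)*(233 + V) (g(V) = (V + (-4 + 2*(-5)))*(V + 233) = (V + (-4 - 10))*(233 + V) = (V - 14)*(233 + V) = (-14 + V)*(233 + V))
53120/l + g(-195)/(-223177) = 53120/(-7591274870) + (-3262 + (-195)² + 219*(-195))/(-223177) = 53120*(-1/7591274870) + (-3262 + 38025 - 42705)*(-1/223177) = -5312/759127487 - 7942*(-1/223177) = -5312/759127487 + 7942/223177 = 89967238590/2528653659197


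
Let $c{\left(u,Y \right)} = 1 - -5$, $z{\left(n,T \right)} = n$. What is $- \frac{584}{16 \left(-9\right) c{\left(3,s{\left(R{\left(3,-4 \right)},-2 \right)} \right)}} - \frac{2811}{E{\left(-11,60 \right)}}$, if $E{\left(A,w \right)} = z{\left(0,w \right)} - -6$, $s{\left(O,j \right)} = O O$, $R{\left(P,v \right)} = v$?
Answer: $- \frac{50525}{108} \approx -467.82$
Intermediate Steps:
$s{\left(O,j \right)} = O^{2}$
$c{\left(u,Y \right)} = 6$ ($c{\left(u,Y \right)} = 1 + 5 = 6$)
$E{\left(A,w \right)} = 6$ ($E{\left(A,w \right)} = 0 - -6 = 0 + 6 = 6$)
$- \frac{584}{16 \left(-9\right) c{\left(3,s{\left(R{\left(3,-4 \right)},-2 \right)} \right)}} - \frac{2811}{E{\left(-11,60 \right)}} = - \frac{584}{16 \left(-9\right) 6} - \frac{2811}{6} = - \frac{584}{\left(-144\right) 6} - \frac{937}{2} = - \frac{584}{-864} - \frac{937}{2} = \left(-584\right) \left(- \frac{1}{864}\right) - \frac{937}{2} = \frac{73}{108} - \frac{937}{2} = - \frac{50525}{108}$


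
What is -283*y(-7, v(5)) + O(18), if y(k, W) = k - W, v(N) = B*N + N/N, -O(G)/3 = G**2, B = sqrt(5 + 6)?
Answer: 1292 + 1415*sqrt(11) ≈ 5985.0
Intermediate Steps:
B = sqrt(11) ≈ 3.3166
O(G) = -3*G**2
v(N) = 1 + N*sqrt(11) (v(N) = sqrt(11)*N + N/N = N*sqrt(11) + 1 = 1 + N*sqrt(11))
-283*y(-7, v(5)) + O(18) = -283*(-7 - (1 + 5*sqrt(11))) - 3*18**2 = -283*(-7 + (-1 - 5*sqrt(11))) - 3*324 = -283*(-8 - 5*sqrt(11)) - 972 = (2264 + 1415*sqrt(11)) - 972 = 1292 + 1415*sqrt(11)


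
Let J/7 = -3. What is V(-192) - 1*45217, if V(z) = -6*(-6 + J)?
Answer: -45055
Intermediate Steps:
J = -21 (J = 7*(-3) = -21)
V(z) = 162 (V(z) = -6*(-6 - 21) = -6*(-27) = 162)
V(-192) - 1*45217 = 162 - 1*45217 = 162 - 45217 = -45055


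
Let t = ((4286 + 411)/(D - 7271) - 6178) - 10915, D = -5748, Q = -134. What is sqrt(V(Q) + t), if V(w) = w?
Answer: I*sqrt(2919940507190)/13019 ≈ 131.25*I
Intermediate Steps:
t = -222538464/13019 (t = ((4286 + 411)/(-5748 - 7271) - 6178) - 10915 = (4697/(-13019) - 6178) - 10915 = (4697*(-1/13019) - 6178) - 10915 = (-4697/13019 - 6178) - 10915 = -80436079/13019 - 10915 = -222538464/13019 ≈ -17093.)
sqrt(V(Q) + t) = sqrt(-134 - 222538464/13019) = sqrt(-224283010/13019) = I*sqrt(2919940507190)/13019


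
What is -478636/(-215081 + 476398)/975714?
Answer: -239318/127485327669 ≈ -1.8772e-6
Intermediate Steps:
-478636/(-215081 + 476398)/975714 = -478636/261317*(1/975714) = -478636*1/261317*(1/975714) = -478636/261317*1/975714 = -239318/127485327669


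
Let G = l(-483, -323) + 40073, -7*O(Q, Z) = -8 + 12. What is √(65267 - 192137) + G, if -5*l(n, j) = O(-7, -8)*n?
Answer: 200089/5 + I*√126870 ≈ 40018.0 + 356.19*I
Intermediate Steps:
O(Q, Z) = -4/7 (O(Q, Z) = -(-8 + 12)/7 = -⅐*4 = -4/7)
l(n, j) = 4*n/35 (l(n, j) = -(-4)*n/35 = 4*n/35)
G = 200089/5 (G = (4/35)*(-483) + 40073 = -276/5 + 40073 = 200089/5 ≈ 40018.)
√(65267 - 192137) + G = √(65267 - 192137) + 200089/5 = √(-126870) + 200089/5 = I*√126870 + 200089/5 = 200089/5 + I*√126870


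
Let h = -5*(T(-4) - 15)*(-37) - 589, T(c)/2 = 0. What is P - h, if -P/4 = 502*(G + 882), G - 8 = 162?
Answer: -2109052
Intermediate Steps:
G = 170 (G = 8 + 162 = 170)
T(c) = 0 (T(c) = 2*0 = 0)
P = -2112416 (P = -2008*(170 + 882) = -2008*1052 = -4*528104 = -2112416)
h = -3364 (h = -5*(0 - 15)*(-37) - 589 = -5*(-15)*(-37) - 589 = 75*(-37) - 589 = -2775 - 589 = -3364)
P - h = -2112416 - 1*(-3364) = -2112416 + 3364 = -2109052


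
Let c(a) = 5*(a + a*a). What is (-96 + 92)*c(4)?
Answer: -400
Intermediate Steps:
c(a) = 5*a + 5*a² (c(a) = 5*(a + a²) = 5*a + 5*a²)
(-96 + 92)*c(4) = (-96 + 92)*(5*4*(1 + 4)) = -20*4*5 = -4*100 = -400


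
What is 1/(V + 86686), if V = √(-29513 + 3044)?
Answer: 86686/7514489065 - 3*I*√2941/7514489065 ≈ 1.1536e-5 - 2.1651e-8*I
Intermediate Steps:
V = 3*I*√2941 (V = √(-26469) = 3*I*√2941 ≈ 162.69*I)
1/(V + 86686) = 1/(3*I*√2941 + 86686) = 1/(86686 + 3*I*√2941)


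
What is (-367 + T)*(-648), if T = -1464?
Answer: 1186488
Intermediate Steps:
(-367 + T)*(-648) = (-367 - 1464)*(-648) = -1831*(-648) = 1186488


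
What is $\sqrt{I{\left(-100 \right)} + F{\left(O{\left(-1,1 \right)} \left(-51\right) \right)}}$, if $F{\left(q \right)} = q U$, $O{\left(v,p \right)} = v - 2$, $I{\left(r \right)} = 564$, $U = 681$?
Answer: $\sqrt{104757} \approx 323.66$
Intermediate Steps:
$O{\left(v,p \right)} = -2 + v$
$F{\left(q \right)} = 681 q$ ($F{\left(q \right)} = q 681 = 681 q$)
$\sqrt{I{\left(-100 \right)} + F{\left(O{\left(-1,1 \right)} \left(-51\right) \right)}} = \sqrt{564 + 681 \left(-2 - 1\right) \left(-51\right)} = \sqrt{564 + 681 \left(\left(-3\right) \left(-51\right)\right)} = \sqrt{564 + 681 \cdot 153} = \sqrt{564 + 104193} = \sqrt{104757}$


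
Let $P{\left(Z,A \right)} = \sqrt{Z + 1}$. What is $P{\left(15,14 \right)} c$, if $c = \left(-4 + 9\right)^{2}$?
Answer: $100$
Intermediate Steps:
$P{\left(Z,A \right)} = \sqrt{1 + Z}$
$c = 25$ ($c = 5^{2} = 25$)
$P{\left(15,14 \right)} c = \sqrt{1 + 15} \cdot 25 = \sqrt{16} \cdot 25 = 4 \cdot 25 = 100$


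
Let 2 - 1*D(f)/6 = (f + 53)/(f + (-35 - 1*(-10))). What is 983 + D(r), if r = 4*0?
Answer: 25193/25 ≈ 1007.7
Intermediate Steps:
r = 0
D(f) = 12 - 6*(53 + f)/(-25 + f) (D(f) = 12 - 6*(f + 53)/(f + (-35 - 1*(-10))) = 12 - 6*(53 + f)/(f + (-35 + 10)) = 12 - 6*(53 + f)/(f - 25) = 12 - 6*(53 + f)/(-25 + f))
983 + D(r) = 983 + 6*(-103 + 0)/(-25 + 0) = 983 + 6*(-103)/(-25) = 983 + 6*(-1/25)*(-103) = 983 + 618/25 = 25193/25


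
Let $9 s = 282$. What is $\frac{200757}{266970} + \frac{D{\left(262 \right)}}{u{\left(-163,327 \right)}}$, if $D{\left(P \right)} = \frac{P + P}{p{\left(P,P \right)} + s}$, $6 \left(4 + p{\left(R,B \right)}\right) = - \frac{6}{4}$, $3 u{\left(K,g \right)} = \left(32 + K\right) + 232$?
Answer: $\frac{775064707}{584219350} \approx 1.3267$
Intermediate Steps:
$s = \frac{94}{3}$ ($s = \frac{1}{9} \cdot 282 = \frac{94}{3} \approx 31.333$)
$u{\left(K,g \right)} = 88 + \frac{K}{3}$ ($u{\left(K,g \right)} = \frac{\left(32 + K\right) + 232}{3} = \frac{264 + K}{3} = 88 + \frac{K}{3}$)
$p{\left(R,B \right)} = - \frac{17}{4}$ ($p{\left(R,B \right)} = -4 + \frac{\left(-6\right) \frac{1}{4}}{6} = -4 + \frac{1}{6} \left(- \frac{3}{2}\right) = -4 - \frac{1}{4} = - \frac{17}{4}$)
$D{\left(P \right)} = \frac{24 P}{325}$ ($D{\left(P \right)} = \frac{P + P}{- \frac{17}{4} + \frac{94}{3}} = \frac{2 P}{\frac{325}{12}} = 2 P \frac{12}{325} = \frac{24 P}{325}$)
$\frac{200757}{266970} + \frac{D{\left(262 \right)}}{u{\left(-163,327 \right)}} = \frac{200757}{266970} + \frac{\frac{24}{325} \cdot 262}{88 + \frac{1}{3} \left(-163\right)} = 200757 \cdot \frac{1}{266970} + \frac{6288}{325 \left(88 - \frac{163}{3}\right)} = \frac{66919}{88990} + \frac{6288}{325 \cdot \frac{101}{3}} = \frac{66919}{88990} + \frac{6288}{325} \cdot \frac{3}{101} = \frac{66919}{88990} + \frac{18864}{32825} = \frac{775064707}{584219350}$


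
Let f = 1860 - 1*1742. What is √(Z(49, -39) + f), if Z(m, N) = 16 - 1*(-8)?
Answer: √142 ≈ 11.916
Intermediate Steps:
Z(m, N) = 24 (Z(m, N) = 16 + 8 = 24)
f = 118 (f = 1860 - 1742 = 118)
√(Z(49, -39) + f) = √(24 + 118) = √142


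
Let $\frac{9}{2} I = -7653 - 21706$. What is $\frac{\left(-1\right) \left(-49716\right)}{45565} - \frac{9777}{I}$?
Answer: $\frac{6928625133}{2675485670} \approx 2.5897$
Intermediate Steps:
$I = - \frac{58718}{9}$ ($I = \frac{2 \left(-7653 - 21706\right)}{9} = \frac{2}{9} \left(-29359\right) = - \frac{58718}{9} \approx -6524.2$)
$\frac{\left(-1\right) \left(-49716\right)}{45565} - \frac{9777}{I} = \frac{\left(-1\right) \left(-49716\right)}{45565} - \frac{9777}{- \frac{58718}{9}} = 49716 \cdot \frac{1}{45565} - - \frac{87993}{58718} = \frac{49716}{45565} + \frac{87993}{58718} = \frac{6928625133}{2675485670}$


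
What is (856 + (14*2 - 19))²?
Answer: 748225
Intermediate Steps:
(856 + (14*2 - 19))² = (856 + (28 - 19))² = (856 + 9)² = 865² = 748225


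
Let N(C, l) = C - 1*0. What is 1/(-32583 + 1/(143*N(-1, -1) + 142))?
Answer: -1/32584 ≈ -3.0690e-5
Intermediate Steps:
N(C, l) = C (N(C, l) = C + 0 = C)
1/(-32583 + 1/(143*N(-1, -1) + 142)) = 1/(-32583 + 1/(143*(-1) + 142)) = 1/(-32583 + 1/(-143 + 142)) = 1/(-32583 + 1/(-1)) = 1/(-32583 - 1) = 1/(-32584) = -1/32584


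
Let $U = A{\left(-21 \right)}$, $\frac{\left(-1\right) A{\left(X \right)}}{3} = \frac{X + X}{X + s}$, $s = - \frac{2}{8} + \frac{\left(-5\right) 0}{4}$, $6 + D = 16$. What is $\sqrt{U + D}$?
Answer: $\frac{\sqrt{29410}}{85} \approx 2.0176$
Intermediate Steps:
$D = 10$ ($D = -6 + 16 = 10$)
$s = - \frac{1}{4}$ ($s = \left(-2\right) \frac{1}{8} + 0 \cdot \frac{1}{4} = - \frac{1}{4} + 0 = - \frac{1}{4} \approx -0.25$)
$A{\left(X \right)} = - \frac{6 X}{- \frac{1}{4} + X}$ ($A{\left(X \right)} = - 3 \frac{X + X}{X - \frac{1}{4}} = - 3 \frac{2 X}{- \frac{1}{4} + X} = - \frac{6 X}{- \frac{1}{4} + X}$)
$U = - \frac{504}{85}$ ($U = \left(-24\right) \left(-21\right) \frac{1}{-1 + 4 \left(-21\right)} = \left(-24\right) \left(-21\right) \frac{1}{-1 - 84} = \left(-24\right) \left(-21\right) \frac{1}{-85} = \left(-24\right) \left(-21\right) \left(- \frac{1}{85}\right) = - \frac{504}{85} \approx -5.9294$)
$\sqrt{U + D} = \sqrt{- \frac{504}{85} + 10} = \sqrt{\frac{346}{85}} = \frac{\sqrt{29410}}{85}$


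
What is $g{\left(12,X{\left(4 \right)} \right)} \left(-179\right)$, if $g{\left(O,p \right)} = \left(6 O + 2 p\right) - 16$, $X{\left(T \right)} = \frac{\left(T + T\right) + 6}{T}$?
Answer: $-11277$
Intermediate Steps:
$X{\left(T \right)} = \frac{6 + 2 T}{T}$ ($X{\left(T \right)} = \frac{2 T + 6}{T} = \frac{6 + 2 T}{T}$)
$g{\left(O,p \right)} = -16 + 2 p + 6 O$ ($g{\left(O,p \right)} = \left(2 p + 6 O\right) - 16 = -16 + 2 p + 6 O$)
$g{\left(12,X{\left(4 \right)} \right)} \left(-179\right) = \left(-16 + 2 \left(2 + \frac{6}{4}\right) + 6 \cdot 12\right) \left(-179\right) = \left(-16 + 2 \left(2 + 6 \cdot \frac{1}{4}\right) + 72\right) \left(-179\right) = \left(-16 + 2 \left(2 + \frac{3}{2}\right) + 72\right) \left(-179\right) = \left(-16 + 2 \cdot \frac{7}{2} + 72\right) \left(-179\right) = \left(-16 + 7 + 72\right) \left(-179\right) = 63 \left(-179\right) = -11277$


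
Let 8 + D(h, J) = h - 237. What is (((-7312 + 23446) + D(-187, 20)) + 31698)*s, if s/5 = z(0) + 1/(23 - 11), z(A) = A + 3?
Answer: 730750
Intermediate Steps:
z(A) = 3 + A
D(h, J) = -245 + h (D(h, J) = -8 + (h - 237) = -8 + (-237 + h) = -245 + h)
s = 185/12 (s = 5*((3 + 0) + 1/(23 - 11)) = 5*(3 + 1/12) = 5*(37/12) = 185/12 ≈ 15.417)
(((-7312 + 23446) + D(-187, 20)) + 31698)*s = (((-7312 + 23446) + (-245 - 187)) + 31698)*(185/12) = ((16134 - 432) + 31698)*(185/12) = (15702 + 31698)*(185/12) = 47400*(185/12) = 730750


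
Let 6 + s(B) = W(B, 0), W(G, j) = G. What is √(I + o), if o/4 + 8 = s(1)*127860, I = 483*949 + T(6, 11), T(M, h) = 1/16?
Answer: I*√33581839/4 ≈ 1448.7*I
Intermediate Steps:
s(B) = -6 + B
T(M, h) = 1/16
I = 7333873/16 (I = 483*949 + 1/16 = 458367 + 1/16 = 7333873/16 ≈ 4.5837e+5)
o = -2557232 (o = -32 + 4*((-6 + 1)*127860) = -32 + 4*(-5*127860) = -32 + 4*(-639300) = -32 - 2557200 = -2557232)
√(I + o) = √(7333873/16 - 2557232) = √(-33581839/16) = I*√33581839/4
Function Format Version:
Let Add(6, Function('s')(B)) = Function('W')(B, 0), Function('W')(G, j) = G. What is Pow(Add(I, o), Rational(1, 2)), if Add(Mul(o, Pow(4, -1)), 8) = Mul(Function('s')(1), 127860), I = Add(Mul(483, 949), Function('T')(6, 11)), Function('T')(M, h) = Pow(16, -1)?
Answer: Mul(Rational(1, 4), I, Pow(33581839, Rational(1, 2))) ≈ Mul(1448.7, I)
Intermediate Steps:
Function('s')(B) = Add(-6, B)
Function('T')(M, h) = Rational(1, 16)
I = Rational(7333873, 16) (I = Add(Mul(483, 949), Rational(1, 16)) = Add(458367, Rational(1, 16)) = Rational(7333873, 16) ≈ 4.5837e+5)
o = -2557232 (o = Add(-32, Mul(4, Mul(Add(-6, 1), 127860))) = Add(-32, Mul(4, Mul(-5, 127860))) = Add(-32, Mul(4, -639300)) = Add(-32, -2557200) = -2557232)
Pow(Add(I, o), Rational(1, 2)) = Pow(Add(Rational(7333873, 16), -2557232), Rational(1, 2)) = Pow(Rational(-33581839, 16), Rational(1, 2)) = Mul(Rational(1, 4), I, Pow(33581839, Rational(1, 2)))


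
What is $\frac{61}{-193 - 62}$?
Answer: $- \frac{61}{255} \approx -0.23922$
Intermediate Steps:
$\frac{61}{-193 - 62} = \frac{61}{-255} = 61 \left(- \frac{1}{255}\right) = - \frac{61}{255}$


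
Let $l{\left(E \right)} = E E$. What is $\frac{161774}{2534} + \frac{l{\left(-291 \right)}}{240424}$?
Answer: $\frac{19554466915}{304617208} \approx 64.194$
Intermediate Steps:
$l{\left(E \right)} = E^{2}$
$\frac{161774}{2534} + \frac{l{\left(-291 \right)}}{240424} = \frac{161774}{2534} + \frac{\left(-291\right)^{2}}{240424} = 161774 \cdot \frac{1}{2534} + 84681 \cdot \frac{1}{240424} = \frac{80887}{1267} + \frac{84681}{240424} = \frac{19554466915}{304617208}$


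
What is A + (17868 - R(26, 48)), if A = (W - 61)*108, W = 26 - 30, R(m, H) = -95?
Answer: 10943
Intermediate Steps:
W = -4
A = -7020 (A = (-4 - 61)*108 = -65*108 = -7020)
A + (17868 - R(26, 48)) = -7020 + (17868 - 1*(-95)) = -7020 + (17868 + 95) = -7020 + 17963 = 10943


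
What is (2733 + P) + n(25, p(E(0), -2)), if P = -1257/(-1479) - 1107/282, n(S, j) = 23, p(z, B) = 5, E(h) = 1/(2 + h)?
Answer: 127576021/46342 ≈ 2752.9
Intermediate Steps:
P = -142531/46342 (P = -1257*(-1/1479) - 1107*1/282 = 419/493 - 369/94 = -142531/46342 ≈ -3.0756)
(2733 + P) + n(25, p(E(0), -2)) = (2733 - 142531/46342) + 23 = 126510155/46342 + 23 = 127576021/46342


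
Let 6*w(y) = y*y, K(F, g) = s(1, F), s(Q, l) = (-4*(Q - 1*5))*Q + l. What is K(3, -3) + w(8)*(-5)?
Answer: -103/3 ≈ -34.333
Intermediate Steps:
s(Q, l) = l + Q*(20 - 4*Q) (s(Q, l) = (-4*(Q - 5))*Q + l = (-4*(-5 + Q))*Q + l = (-(-20 + 4*Q))*Q + l = (20 - 4*Q)*Q + l = Q*(20 - 4*Q) + l = l + Q*(20 - 4*Q))
K(F, g) = 16 + F (K(F, g) = F - 4*1**2 + 20*1 = F - 4*1 + 20 = F - 4 + 20 = 16 + F)
w(y) = y**2/6 (w(y) = (y*y)/6 = y**2/6)
K(3, -3) + w(8)*(-5) = (16 + 3) + ((1/6)*8**2)*(-5) = 19 + ((1/6)*64)*(-5) = 19 + (32/3)*(-5) = 19 - 160/3 = -103/3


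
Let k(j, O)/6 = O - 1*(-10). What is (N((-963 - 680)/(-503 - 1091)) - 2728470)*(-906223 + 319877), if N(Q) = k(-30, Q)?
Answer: 1275031564918986/797 ≈ 1.5998e+12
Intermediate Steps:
k(j, O) = 60 + 6*O (k(j, O) = 6*(O - 1*(-10)) = 6*(O + 10) = 6*(10 + O) = 60 + 6*O)
N(Q) = 60 + 6*Q
(N((-963 - 680)/(-503 - 1091)) - 2728470)*(-906223 + 319877) = ((60 + 6*((-963 - 680)/(-503 - 1091))) - 2728470)*(-906223 + 319877) = ((60 + 6*(-1643/(-1594))) - 2728470)*(-586346) = ((60 + 6*(-1643*(-1/1594))) - 2728470)*(-586346) = ((60 + 6*(1643/1594)) - 2728470)*(-586346) = ((60 + 4929/797) - 2728470)*(-586346) = (52749/797 - 2728470)*(-586346) = -2174537841/797*(-586346) = 1275031564918986/797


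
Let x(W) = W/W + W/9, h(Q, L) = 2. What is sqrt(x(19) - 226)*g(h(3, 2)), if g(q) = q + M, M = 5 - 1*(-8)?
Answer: 5*I*sqrt(2006) ≈ 223.94*I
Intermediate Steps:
M = 13 (M = 5 + 8 = 13)
x(W) = 1 + W/9 (x(W) = 1 + W*(1/9) = 1 + W/9)
g(q) = 13 + q (g(q) = q + 13 = 13 + q)
sqrt(x(19) - 226)*g(h(3, 2)) = sqrt((1 + (1/9)*19) - 226)*(13 + 2) = sqrt((1 + 19/9) - 226)*15 = sqrt(28/9 - 226)*15 = sqrt(-2006/9)*15 = (I*sqrt(2006)/3)*15 = 5*I*sqrt(2006)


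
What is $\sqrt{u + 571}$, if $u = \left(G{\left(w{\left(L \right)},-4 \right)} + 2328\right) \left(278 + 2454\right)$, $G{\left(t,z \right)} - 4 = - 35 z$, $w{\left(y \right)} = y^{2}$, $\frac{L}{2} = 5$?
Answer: $5 \sqrt{270163} \approx 2598.9$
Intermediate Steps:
$L = 10$ ($L = 2 \cdot 5 = 10$)
$G{\left(t,z \right)} = 4 - 35 z$
$u = 6753504$ ($u = \left(\left(4 - -140\right) + 2328\right) \left(278 + 2454\right) = \left(\left(4 + 140\right) + 2328\right) 2732 = \left(144 + 2328\right) 2732 = 2472 \cdot 2732 = 6753504$)
$\sqrt{u + 571} = \sqrt{6753504 + 571} = \sqrt{6754075} = 5 \sqrt{270163}$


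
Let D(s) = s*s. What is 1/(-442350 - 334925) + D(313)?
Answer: 76148854474/777275 ≈ 97969.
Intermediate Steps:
D(s) = s**2
1/(-442350 - 334925) + D(313) = 1/(-442350 - 334925) + 313**2 = 1/(-777275) + 97969 = -1/777275 + 97969 = 76148854474/777275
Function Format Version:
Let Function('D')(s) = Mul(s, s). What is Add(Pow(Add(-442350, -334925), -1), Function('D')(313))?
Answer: Rational(76148854474, 777275) ≈ 97969.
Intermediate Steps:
Function('D')(s) = Pow(s, 2)
Add(Pow(Add(-442350, -334925), -1), Function('D')(313)) = Add(Pow(Add(-442350, -334925), -1), Pow(313, 2)) = Add(Pow(-777275, -1), 97969) = Add(Rational(-1, 777275), 97969) = Rational(76148854474, 777275)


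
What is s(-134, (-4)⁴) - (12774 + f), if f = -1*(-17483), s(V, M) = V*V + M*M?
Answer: 53235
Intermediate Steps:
s(V, M) = M² + V² (s(V, M) = V² + M² = M² + V²)
f = 17483
s(-134, (-4)⁴) - (12774 + f) = (((-4)⁴)² + (-134)²) - (12774 + 17483) = (256² + 17956) - 1*30257 = (65536 + 17956) - 30257 = 83492 - 30257 = 53235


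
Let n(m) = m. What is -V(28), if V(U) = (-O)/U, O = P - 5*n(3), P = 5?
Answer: -5/14 ≈ -0.35714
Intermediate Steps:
O = -10 (O = 5 - 5*3 = 5 - 15 = -10)
V(U) = 10/U (V(U) = (-1*(-10))/U = 10/U)
-V(28) = -10/28 = -1*5/14 = -5/14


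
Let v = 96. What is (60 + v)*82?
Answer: 12792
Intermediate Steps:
(60 + v)*82 = (60 + 96)*82 = 156*82 = 12792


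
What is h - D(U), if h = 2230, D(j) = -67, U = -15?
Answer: 2297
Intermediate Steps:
h - D(U) = 2230 - 1*(-67) = 2230 + 67 = 2297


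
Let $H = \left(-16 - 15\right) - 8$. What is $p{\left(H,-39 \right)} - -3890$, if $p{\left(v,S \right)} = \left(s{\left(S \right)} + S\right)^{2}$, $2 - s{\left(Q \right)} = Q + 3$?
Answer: $3891$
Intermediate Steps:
$H = -39$ ($H = -31 - 8 = -39$)
$s{\left(Q \right)} = -1 - Q$ ($s{\left(Q \right)} = 2 - \left(Q + 3\right) = 2 - \left(3 + Q\right) = -1 - Q$)
$p{\left(v,S \right)} = 1$ ($p{\left(v,S \right)} = \left(\left(-1 - S\right) + S\right)^{2} = \left(-1\right)^{2} = 1$)
$p{\left(H,-39 \right)} - -3890 = 1 - -3890 = 1 + 3890 = 3891$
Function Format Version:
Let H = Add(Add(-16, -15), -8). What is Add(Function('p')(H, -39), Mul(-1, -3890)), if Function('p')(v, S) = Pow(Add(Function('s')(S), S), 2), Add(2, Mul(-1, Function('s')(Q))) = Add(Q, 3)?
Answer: 3891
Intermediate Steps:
H = -39 (H = Add(-31, -8) = -39)
Function('s')(Q) = Add(-1, Mul(-1, Q)) (Function('s')(Q) = Add(2, Mul(-1, Add(Q, 3))) = Add(2, Mul(-1, Add(3, Q))) = Add(2, Add(-3, Mul(-1, Q))) = Add(-1, Mul(-1, Q)))
Function('p')(v, S) = 1 (Function('p')(v, S) = Pow(Add(Add(-1, Mul(-1, S)), S), 2) = Pow(-1, 2) = 1)
Add(Function('p')(H, -39), Mul(-1, -3890)) = Add(1, Mul(-1, -3890)) = Add(1, 3890) = 3891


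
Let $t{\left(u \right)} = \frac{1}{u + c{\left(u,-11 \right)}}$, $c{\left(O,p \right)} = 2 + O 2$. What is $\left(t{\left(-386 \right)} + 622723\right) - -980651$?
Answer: $\frac{1853500343}{1156} \approx 1.6034 \cdot 10^{6}$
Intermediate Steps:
$c{\left(O,p \right)} = 2 + 2 O$
$t{\left(u \right)} = \frac{1}{2 + 3 u}$ ($t{\left(u \right)} = \frac{1}{u + \left(2 + 2 u\right)} = \frac{1}{2 + 3 u}$)
$\left(t{\left(-386 \right)} + 622723\right) - -980651 = \left(\frac{1}{2 + 3 \left(-386\right)} + 622723\right) - -980651 = \left(\frac{1}{2 - 1158} + 622723\right) + 980651 = \left(\frac{1}{-1156} + 622723\right) + 980651 = \left(- \frac{1}{1156} + 622723\right) + 980651 = \frac{719867787}{1156} + 980651 = \frac{1853500343}{1156}$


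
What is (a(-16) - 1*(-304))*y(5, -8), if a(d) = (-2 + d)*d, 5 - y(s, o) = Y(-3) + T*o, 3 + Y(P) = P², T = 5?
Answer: 23088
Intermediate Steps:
Y(P) = -3 + P²
y(s, o) = -1 - 5*o (y(s, o) = 5 - ((-3 + (-3)²) + 5*o) = 5 - ((-3 + 9) + 5*o) = 5 - (6 + 5*o) = 5 + (-6 - 5*o) = -1 - 5*o)
a(d) = d*(-2 + d)
(a(-16) - 1*(-304))*y(5, -8) = (-16*(-2 - 16) - 1*(-304))*(-1 - 5*(-8)) = (-16*(-18) + 304)*(-1 + 40) = (288 + 304)*39 = 592*39 = 23088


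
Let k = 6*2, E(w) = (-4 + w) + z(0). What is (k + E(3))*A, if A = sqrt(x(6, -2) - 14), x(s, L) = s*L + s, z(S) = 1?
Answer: 24*I*sqrt(5) ≈ 53.666*I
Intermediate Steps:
x(s, L) = s + L*s (x(s, L) = L*s + s = s + L*s)
E(w) = -3 + w (E(w) = (-4 + w) + 1 = -3 + w)
k = 12
A = 2*I*sqrt(5) (A = sqrt(6*(1 - 2) - 14) = sqrt(6*(-1) - 14) = sqrt(-6 - 14) = sqrt(-20) = 2*I*sqrt(5) ≈ 4.4721*I)
(k + E(3))*A = (12 + (-3 + 3))*(2*I*sqrt(5)) = (12 + 0)*(2*I*sqrt(5)) = 12*(2*I*sqrt(5)) = 24*I*sqrt(5)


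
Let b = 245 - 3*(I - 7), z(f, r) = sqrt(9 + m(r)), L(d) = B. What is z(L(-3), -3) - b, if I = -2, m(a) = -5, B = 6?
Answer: -270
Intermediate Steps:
L(d) = 6
z(f, r) = 2 (z(f, r) = sqrt(9 - 5) = sqrt(4) = 2)
b = 272 (b = 245 - 3*(-2 - 7) = 245 - 3*(-9) = 245 + 27 = 272)
z(L(-3), -3) - b = 2 - 1*272 = 2 - 272 = -270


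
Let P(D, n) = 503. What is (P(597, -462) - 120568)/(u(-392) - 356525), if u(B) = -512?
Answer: 120065/357037 ≈ 0.33628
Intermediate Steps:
(P(597, -462) - 120568)/(u(-392) - 356525) = (503 - 120568)/(-512 - 356525) = -120065/(-357037) = -120065*(-1/357037) = 120065/357037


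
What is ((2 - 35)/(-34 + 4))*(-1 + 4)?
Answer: 33/10 ≈ 3.3000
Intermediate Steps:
((2 - 35)/(-34 + 4))*(-1 + 4) = -33/(-30)*3 = -33*(-1/30)*3 = (11/10)*3 = 33/10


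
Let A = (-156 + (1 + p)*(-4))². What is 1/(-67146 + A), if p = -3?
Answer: -1/45242 ≈ -2.2103e-5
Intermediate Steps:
A = 21904 (A = (-156 + (1 - 3)*(-4))² = (-156 - 2*(-4))² = (-156 + 8)² = (-148)² = 21904)
1/(-67146 + A) = 1/(-67146 + 21904) = 1/(-45242) = -1/45242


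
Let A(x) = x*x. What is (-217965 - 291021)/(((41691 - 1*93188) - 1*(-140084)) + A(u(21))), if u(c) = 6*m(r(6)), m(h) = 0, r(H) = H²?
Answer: -56554/9843 ≈ -5.7456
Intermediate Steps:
u(c) = 0 (u(c) = 6*0 = 0)
A(x) = x²
(-217965 - 291021)/(((41691 - 1*93188) - 1*(-140084)) + A(u(21))) = (-217965 - 291021)/(((41691 - 1*93188) - 1*(-140084)) + 0²) = -508986/(((41691 - 93188) + 140084) + 0) = -508986/((-51497 + 140084) + 0) = -508986/(88587 + 0) = -508986/88587 = -508986*1/88587 = -56554/9843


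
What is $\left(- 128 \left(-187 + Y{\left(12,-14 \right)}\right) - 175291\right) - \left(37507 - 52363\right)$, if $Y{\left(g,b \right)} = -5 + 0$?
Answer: $-135859$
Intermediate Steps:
$Y{\left(g,b \right)} = -5$
$\left(- 128 \left(-187 + Y{\left(12,-14 \right)}\right) - 175291\right) - \left(37507 - 52363\right) = \left(- 128 \left(-187 - 5\right) - 175291\right) - \left(37507 - 52363\right) = \left(\left(-128\right) \left(-192\right) - 175291\right) - \left(37507 - 52363\right) = \left(24576 - 175291\right) - -14856 = -150715 + 14856 = -135859$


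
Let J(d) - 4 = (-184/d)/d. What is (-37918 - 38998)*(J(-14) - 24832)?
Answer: 13368198584/7 ≈ 1.9097e+9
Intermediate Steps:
J(d) = 4 - 184/d² (J(d) = 4 + (-184/d)/d = 4 - 184/d²)
(-37918 - 38998)*(J(-14) - 24832) = (-37918 - 38998)*((4 - 184/(-14)²) - 24832) = -76916*((4 - 184*1/196) - 24832) = -76916*((4 - 46/49) - 24832) = -76916*(150/49 - 24832) = -76916*(-1216618/49) = 13368198584/7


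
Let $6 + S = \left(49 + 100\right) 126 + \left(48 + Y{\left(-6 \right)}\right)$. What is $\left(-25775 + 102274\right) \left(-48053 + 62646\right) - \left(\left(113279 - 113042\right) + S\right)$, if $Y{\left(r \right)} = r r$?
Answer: $1116330818$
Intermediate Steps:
$Y{\left(r \right)} = r^{2}$
$S = 18852$ ($S = -6 + \left(\left(49 + 100\right) 126 + \left(48 + \left(-6\right)^{2}\right)\right) = -6 + \left(149 \cdot 126 + \left(48 + 36\right)\right) = -6 + \left(18774 + 84\right) = -6 + 18858 = 18852$)
$\left(-25775 + 102274\right) \left(-48053 + 62646\right) - \left(\left(113279 - 113042\right) + S\right) = \left(-25775 + 102274\right) \left(-48053 + 62646\right) - \left(\left(113279 - 113042\right) + 18852\right) = 76499 \cdot 14593 - \left(237 + 18852\right) = 1116349907 - 19089 = 1116330818$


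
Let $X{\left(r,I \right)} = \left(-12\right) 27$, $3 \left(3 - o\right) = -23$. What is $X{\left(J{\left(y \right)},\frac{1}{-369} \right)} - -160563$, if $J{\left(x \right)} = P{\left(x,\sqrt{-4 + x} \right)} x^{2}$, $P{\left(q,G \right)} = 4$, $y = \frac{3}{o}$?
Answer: $160239$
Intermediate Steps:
$o = \frac{32}{3}$ ($o = 3 - - \frac{23}{3} = 3 + \frac{23}{3} = \frac{32}{3} \approx 10.667$)
$y = \frac{9}{32}$ ($y = \frac{3}{\frac{32}{3}} = 3 \cdot \frac{3}{32} = \frac{9}{32} \approx 0.28125$)
$J{\left(x \right)} = 4 x^{2}$
$X{\left(r,I \right)} = -324$
$X{\left(J{\left(y \right)},\frac{1}{-369} \right)} - -160563 = -324 - -160563 = -324 + 160563 = 160239$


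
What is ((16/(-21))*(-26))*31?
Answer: 12896/21 ≈ 614.10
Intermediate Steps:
((16/(-21))*(-26))*31 = ((16*(-1/21))*(-26))*31 = -16/21*(-26)*31 = (416/21)*31 = 12896/21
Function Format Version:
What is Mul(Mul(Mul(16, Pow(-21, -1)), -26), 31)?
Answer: Rational(12896, 21) ≈ 614.10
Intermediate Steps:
Mul(Mul(Mul(16, Pow(-21, -1)), -26), 31) = Mul(Mul(Mul(16, Rational(-1, 21)), -26), 31) = Mul(Mul(Rational(-16, 21), -26), 31) = Mul(Rational(416, 21), 31) = Rational(12896, 21)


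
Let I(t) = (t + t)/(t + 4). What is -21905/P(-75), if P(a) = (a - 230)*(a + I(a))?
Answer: -311051/315675 ≈ -0.98535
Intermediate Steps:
I(t) = 2*t/(4 + t) (I(t) = (2*t)/(4 + t) = 2*t/(4 + t))
P(a) = (-230 + a)*(a + 2*a/(4 + a)) (P(a) = (a - 230)*(a + 2*a/(4 + a)) = (-230 + a)*(a + 2*a/(4 + a)))
-21905/P(-75) = -21905*(-(4 - 75)/(75*(-1380 + (-75)² - 224*(-75)))) = -21905*71/(75*(-1380 + 5625 + 16800)) = -21905/((-75*(-1/71)*21045)) = -21905/1578375/71 = -21905*71/1578375 = -311051/315675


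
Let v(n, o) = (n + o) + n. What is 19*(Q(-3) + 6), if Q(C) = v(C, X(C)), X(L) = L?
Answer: -57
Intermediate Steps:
v(n, o) = o + 2*n
Q(C) = 3*C (Q(C) = C + 2*C = 3*C)
19*(Q(-3) + 6) = 19*(3*(-3) + 6) = 19*(-9 + 6) = 19*(-3) = -57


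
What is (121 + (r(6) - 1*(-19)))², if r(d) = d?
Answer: 21316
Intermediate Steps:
(121 + (r(6) - 1*(-19)))² = (121 + (6 - 1*(-19)))² = (121 + (6 + 19))² = (121 + 25)² = 146² = 21316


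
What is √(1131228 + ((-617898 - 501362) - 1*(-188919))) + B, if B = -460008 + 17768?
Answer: -442240 + √200887 ≈ -4.4179e+5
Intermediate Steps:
B = -442240
√(1131228 + ((-617898 - 501362) - 1*(-188919))) + B = √(1131228 + ((-617898 - 501362) - 1*(-188919))) - 442240 = √(1131228 + (-1119260 + 188919)) - 442240 = √(1131228 - 930341) - 442240 = √200887 - 442240 = -442240 + √200887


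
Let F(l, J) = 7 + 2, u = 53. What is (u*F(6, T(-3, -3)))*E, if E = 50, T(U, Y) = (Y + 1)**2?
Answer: 23850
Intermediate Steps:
T(U, Y) = (1 + Y)**2
F(l, J) = 9
(u*F(6, T(-3, -3)))*E = (53*9)*50 = 477*50 = 23850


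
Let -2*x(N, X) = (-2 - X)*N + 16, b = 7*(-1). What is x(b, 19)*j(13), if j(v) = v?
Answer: -2119/2 ≈ -1059.5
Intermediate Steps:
b = -7
x(N, X) = -8 - N*(-2 - X)/2 (x(N, X) = -((-2 - X)*N + 16)/2 = -(N*(-2 - X) + 16)/2 = -(16 + N*(-2 - X))/2 = -8 - N*(-2 - X)/2)
x(b, 19)*j(13) = (-8 - 7 + (½)*(-7)*19)*13 = (-8 - 7 - 133/2)*13 = -163/2*13 = -2119/2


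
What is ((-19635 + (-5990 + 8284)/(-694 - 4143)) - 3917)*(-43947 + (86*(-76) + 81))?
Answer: 5741963073836/4837 ≈ 1.1871e+9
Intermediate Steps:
((-19635 + (-5990 + 8284)/(-694 - 4143)) - 3917)*(-43947 + (86*(-76) + 81)) = ((-19635 + 2294/(-4837)) - 3917)*(-43947 + (-6536 + 81)) = ((-19635 + 2294*(-1/4837)) - 3917)*(-43947 - 6455) = ((-19635 - 2294/4837) - 3917)*(-50402) = (-94976789/4837 - 3917)*(-50402) = -113923318/4837*(-50402) = 5741963073836/4837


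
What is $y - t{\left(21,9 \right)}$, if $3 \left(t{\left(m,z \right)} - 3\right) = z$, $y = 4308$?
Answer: $4302$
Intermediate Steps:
$t{\left(m,z \right)} = 3 + \frac{z}{3}$
$y - t{\left(21,9 \right)} = 4308 - \left(3 + \frac{1}{3} \cdot 9\right) = 4308 - \left(3 + 3\right) = 4308 - 6 = 4302$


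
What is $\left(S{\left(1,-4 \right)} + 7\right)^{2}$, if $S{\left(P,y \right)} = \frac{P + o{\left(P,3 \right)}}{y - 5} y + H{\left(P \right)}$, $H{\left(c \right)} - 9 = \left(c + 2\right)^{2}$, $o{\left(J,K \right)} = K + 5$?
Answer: $841$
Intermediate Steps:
$o{\left(J,K \right)} = 5 + K$
$H{\left(c \right)} = 9 + \left(2 + c\right)^{2}$ ($H{\left(c \right)} = 9 + \left(c + 2\right)^{2} = 9 + \left(2 + c\right)^{2}$)
$S{\left(P,y \right)} = 9 + \left(2 + P\right)^{2} + \frac{y \left(8 + P\right)}{-5 + y}$ ($S{\left(P,y \right)} = \frac{P + \left(5 + 3\right)}{y - 5} y + \left(9 + \left(2 + P\right)^{2}\right) = \frac{P + 8}{-5 + y} y + \left(9 + \left(2 + P\right)^{2}\right) = \frac{8 + P}{-5 + y} y + \left(9 + \left(2 + P\right)^{2}\right) = \frac{y \left(8 + P\right)}{-5 + y} + \left(9 + \left(2 + P\right)^{2}\right) = 9 + \left(2 + P\right)^{2} + \frac{y \left(8 + P\right)}{-5 + y}$)
$\left(S{\left(1,-4 \right)} + 7\right)^{2} = \left(\frac{-45 - 5 \left(2 + 1\right)^{2} + 8 \left(-4\right) + 1 \left(-4\right) - 4 \left(9 + \left(2 + 1\right)^{2}\right)}{-5 - 4} + 7\right)^{2} = \left(\frac{-45 - 5 \cdot 3^{2} - 32 - 4 - 4 \left(9 + 3^{2}\right)}{-9} + 7\right)^{2} = \left(- \frac{-45 - 45 - 32 - 4 - 4 \left(9 + 9\right)}{9} + 7\right)^{2} = \left(- \frac{-45 - 45 - 32 - 4 - 72}{9} + 7\right)^{2} = \left(\left(- \frac{1}{9}\right) \left(-198\right) + 7\right)^{2} = \left(22 + 7\right)^{2} = 29^{2} = 841$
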